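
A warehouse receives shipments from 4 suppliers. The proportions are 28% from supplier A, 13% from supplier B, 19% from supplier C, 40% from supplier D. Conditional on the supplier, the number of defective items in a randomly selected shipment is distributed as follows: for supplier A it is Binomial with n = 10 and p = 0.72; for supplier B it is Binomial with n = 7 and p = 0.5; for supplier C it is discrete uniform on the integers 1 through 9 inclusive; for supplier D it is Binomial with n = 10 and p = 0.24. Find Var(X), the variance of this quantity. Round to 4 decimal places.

Per component, A: μ=7.2, E[X²]=53.856; B: μ=3.5, E[X²]=14; C: μ=5, E[X²]=31.6667; D: μ=2.4, E[X²]=7.584.
E[X] = 0.28·7.2 + 0.13·3.5 + 0.19·5 + 0.4·2.4 = 4.381.
E[X²] = 0.28·53.856 + 0.13·14 + 0.19·31.6667 + 0.4·7.584 = 25.9499.
Var(X) = E[X²] − (E[X])² = 25.9499 − 19.1932 = 6.75679.

6.7568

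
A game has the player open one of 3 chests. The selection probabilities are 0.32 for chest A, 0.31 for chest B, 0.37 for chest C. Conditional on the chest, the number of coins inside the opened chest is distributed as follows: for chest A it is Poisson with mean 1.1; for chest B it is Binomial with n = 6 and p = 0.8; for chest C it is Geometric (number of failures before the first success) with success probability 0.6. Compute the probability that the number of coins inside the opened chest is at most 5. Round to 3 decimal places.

0.917

Conditional on each chest, P(X ≤ 5): A: 0.999032; B: 0.737856; C: 0.995904.
By total probability, P(X ≤ 5) = 0.32·0.999032 + 0.31·0.737856 + 0.37·0.995904 = 0.91691.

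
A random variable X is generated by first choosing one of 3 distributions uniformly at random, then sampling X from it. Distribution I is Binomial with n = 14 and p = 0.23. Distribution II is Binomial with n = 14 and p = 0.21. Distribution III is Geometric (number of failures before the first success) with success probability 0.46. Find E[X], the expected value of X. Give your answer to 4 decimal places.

2.4446

Component means — I: 3.22; II: 2.94; III: 1.17391.
E[X] = 0.333333·3.22 + 0.333333·2.94 + 0.333333·1.17391 = 2.44464.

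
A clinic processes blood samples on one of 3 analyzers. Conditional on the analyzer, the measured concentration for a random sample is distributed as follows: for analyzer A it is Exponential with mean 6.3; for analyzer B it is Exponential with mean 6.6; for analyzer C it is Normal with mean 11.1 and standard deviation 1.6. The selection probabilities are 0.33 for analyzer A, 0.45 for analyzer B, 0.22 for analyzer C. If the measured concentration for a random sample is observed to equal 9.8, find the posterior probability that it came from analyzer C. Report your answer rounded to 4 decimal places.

0.5981

Likelihoods f(9.8 | ·): A: 0.0335035; B: 0.0343237; C: 0.179242.
Posterior ∝ prior × likelihood. Numerator for C: 0.22·0.179242 = 0.0394332.
Normalizing constant: 0.33·0.0335035 + 0.45·0.0343237 + 0.22·0.179242 = 0.065935.
P(C | observation) = 0.0394332 / 0.065935 = 0.598061.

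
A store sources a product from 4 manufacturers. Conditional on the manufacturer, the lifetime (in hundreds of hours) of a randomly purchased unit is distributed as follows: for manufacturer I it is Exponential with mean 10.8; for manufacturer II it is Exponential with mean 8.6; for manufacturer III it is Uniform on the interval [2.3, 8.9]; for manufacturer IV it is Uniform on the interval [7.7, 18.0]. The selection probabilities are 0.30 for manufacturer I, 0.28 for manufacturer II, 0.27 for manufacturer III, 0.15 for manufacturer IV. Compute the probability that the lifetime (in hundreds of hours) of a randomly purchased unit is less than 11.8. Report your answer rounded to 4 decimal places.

Conditional on each manufacturer, P(X < 11.8): I: 0.664654; II: 0.746424; III: 1; IV: 0.398058.
By total probability, P(X < 11.8) = 0.3·0.664654 + 0.28·0.746424 + 0.27·1 + 0.15·0.398058 = 0.738104.

0.7381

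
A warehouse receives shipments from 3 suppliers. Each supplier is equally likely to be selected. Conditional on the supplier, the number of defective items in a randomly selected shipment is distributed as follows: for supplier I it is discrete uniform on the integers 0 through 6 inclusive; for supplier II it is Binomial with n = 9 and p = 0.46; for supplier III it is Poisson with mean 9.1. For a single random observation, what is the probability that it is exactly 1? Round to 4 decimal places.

0.0579

Conditional on each supplier, P(X = 1): I: 0.142857; II: 0.029933; III: 0.00101616.
By total probability, P(X = 1) = 0.333333·0.142857 + 0.333333·0.029933 + 0.333333·0.00101616 = 0.0579354.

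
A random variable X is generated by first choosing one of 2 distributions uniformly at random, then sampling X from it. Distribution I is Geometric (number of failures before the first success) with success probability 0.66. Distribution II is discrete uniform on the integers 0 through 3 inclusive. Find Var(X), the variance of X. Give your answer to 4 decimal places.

Per component, I: μ=0.515152, E[X²]=1.04591; II: μ=1.5, E[X²]=3.5.
E[X] = 0.5·0.515152 + 0.5·1.5 = 1.00758.
E[X²] = 0.5·1.04591 + 0.5·3.5 = 2.27296.
Var(X) = E[X²] − (E[X])² = 2.27296 − 1.01521 = 1.25775.

1.2577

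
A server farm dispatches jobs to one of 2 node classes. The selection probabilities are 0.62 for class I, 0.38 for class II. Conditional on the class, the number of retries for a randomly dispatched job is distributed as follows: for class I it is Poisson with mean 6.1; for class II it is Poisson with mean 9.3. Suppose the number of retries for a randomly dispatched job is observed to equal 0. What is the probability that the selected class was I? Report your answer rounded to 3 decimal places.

Likelihoods P(X=0 | ·): I: 0.00224287; II: 9.14242e-05.
Posterior ∝ prior × likelihood. Numerator for I: 0.62·0.00224287 = 0.00139058.
Normalizing constant: 0.62·0.00224287 + 0.38·9.14242e-05 = 0.00142532.
P(I | observation) = 0.00139058 / 0.00142532 = 0.975626.

0.976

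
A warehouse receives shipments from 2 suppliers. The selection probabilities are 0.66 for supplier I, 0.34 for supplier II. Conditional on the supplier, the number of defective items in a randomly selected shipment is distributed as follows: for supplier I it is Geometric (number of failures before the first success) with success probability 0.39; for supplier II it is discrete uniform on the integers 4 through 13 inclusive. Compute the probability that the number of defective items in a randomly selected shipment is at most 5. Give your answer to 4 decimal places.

Conditional on each supplier, P(X ≤ 5): I: 0.94848; II: 0.2.
By total probability, P(X ≤ 5) = 0.66·0.94848 + 0.34·0.2 = 0.693997.

0.6940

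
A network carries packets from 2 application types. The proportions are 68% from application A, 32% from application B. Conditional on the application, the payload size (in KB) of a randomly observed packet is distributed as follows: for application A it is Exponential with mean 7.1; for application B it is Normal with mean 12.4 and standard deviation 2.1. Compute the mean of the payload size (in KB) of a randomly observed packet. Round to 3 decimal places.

Component means — A: 7.1; B: 12.4.
E[X] = 0.68·7.1 + 0.32·12.4 = 8.796.

8.796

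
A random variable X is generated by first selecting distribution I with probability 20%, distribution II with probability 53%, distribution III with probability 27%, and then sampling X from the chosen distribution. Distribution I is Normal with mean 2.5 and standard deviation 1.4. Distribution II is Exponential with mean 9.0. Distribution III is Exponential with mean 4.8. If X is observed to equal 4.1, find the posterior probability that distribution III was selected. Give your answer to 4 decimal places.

Likelihoods f(4.1 | ·): I: 0.148307; II: 0.0704551; III: 0.0886745.
Posterior ∝ prior × likelihood. Numerator for III: 0.27·0.0886745 = 0.0239421.
Normalizing constant: 0.2·0.148307 + 0.53·0.0704551 + 0.27·0.0886745 = 0.0909447.
P(III | observation) = 0.0239421 / 0.0909447 = 0.26326.

0.2633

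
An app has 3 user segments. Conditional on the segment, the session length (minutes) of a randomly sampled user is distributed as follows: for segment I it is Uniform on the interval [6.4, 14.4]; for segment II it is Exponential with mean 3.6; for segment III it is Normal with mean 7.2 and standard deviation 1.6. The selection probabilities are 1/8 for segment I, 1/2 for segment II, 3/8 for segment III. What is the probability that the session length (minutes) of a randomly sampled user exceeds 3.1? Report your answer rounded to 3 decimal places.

Conditional on each segment, P(X > 3.1): I: 1; II: 0.422692; III: 0.994804.
By total probability, P(X > 3.1) = 0.125·1 + 0.5·0.422692 + 0.375·0.994804 = 0.709398.

0.709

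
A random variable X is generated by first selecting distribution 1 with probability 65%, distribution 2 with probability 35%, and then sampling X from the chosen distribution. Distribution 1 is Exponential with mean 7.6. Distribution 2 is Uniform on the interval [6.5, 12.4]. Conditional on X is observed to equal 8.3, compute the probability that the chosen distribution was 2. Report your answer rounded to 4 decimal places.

Likelihoods f(8.3 | ·): 1: 0.044146; 2: 0.169492.
Posterior ∝ prior × likelihood. Numerator for 2: 0.35·0.169492 = 0.059322.
Normalizing constant: 0.65·0.044146 + 0.35·0.169492 = 0.0880169.
P(2 | observation) = 0.059322 / 0.0880169 = 0.673984.

0.6740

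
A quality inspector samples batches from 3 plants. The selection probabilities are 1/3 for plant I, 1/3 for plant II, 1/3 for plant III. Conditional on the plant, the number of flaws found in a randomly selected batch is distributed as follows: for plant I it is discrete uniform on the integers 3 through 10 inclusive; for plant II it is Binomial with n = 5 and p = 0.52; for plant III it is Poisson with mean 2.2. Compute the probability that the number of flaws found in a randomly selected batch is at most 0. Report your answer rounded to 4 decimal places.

0.0454

Conditional on each plant, P(X ≤ 0): I: 0; II: 0.0254804; III: 0.110803.
By total probability, P(X ≤ 0) = 0.333333·0 + 0.333333·0.0254804 + 0.333333·0.110803 = 0.0454279.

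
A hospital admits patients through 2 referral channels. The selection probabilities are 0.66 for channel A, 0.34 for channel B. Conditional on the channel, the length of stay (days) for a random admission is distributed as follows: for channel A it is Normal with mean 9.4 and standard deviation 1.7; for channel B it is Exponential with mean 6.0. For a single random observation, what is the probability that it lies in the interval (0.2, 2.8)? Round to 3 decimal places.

Conditional on each channel, P(0.2 < X < 2.8): A: 5.16941e-05; B: 0.340127.
By total probability, P(0.2 < X < 2.8) = 0.66·5.16941e-05 + 0.34·0.340127 = 0.115677.

0.116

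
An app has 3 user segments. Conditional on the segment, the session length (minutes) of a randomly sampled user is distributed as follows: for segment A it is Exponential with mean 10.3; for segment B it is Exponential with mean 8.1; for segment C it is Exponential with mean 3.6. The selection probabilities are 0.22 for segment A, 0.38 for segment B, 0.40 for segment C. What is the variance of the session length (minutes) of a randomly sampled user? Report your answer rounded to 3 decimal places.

Per component, A: μ=10.3, E[X²]=212.18; B: μ=8.1, E[X²]=131.22; C: μ=3.6, E[X²]=25.92.
E[X] = 0.22·10.3 + 0.38·8.1 + 0.4·3.6 = 6.784.
E[X²] = 0.22·212.18 + 0.38·131.22 + 0.4·25.92 = 106.911.
Var(X) = E[X²] − (E[X])² = 106.911 − 46.0227 = 60.8885.

60.889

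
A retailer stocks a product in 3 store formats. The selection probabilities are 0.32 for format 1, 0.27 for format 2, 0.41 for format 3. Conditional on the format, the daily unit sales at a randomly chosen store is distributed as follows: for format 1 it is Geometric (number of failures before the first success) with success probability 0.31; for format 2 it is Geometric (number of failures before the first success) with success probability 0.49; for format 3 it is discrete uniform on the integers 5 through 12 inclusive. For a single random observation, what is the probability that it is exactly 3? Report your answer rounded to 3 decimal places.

0.050

Conditional on each format, P(X = 3): 1: 0.101838; 2: 0.064999; 3: 0.
By total probability, P(X = 3) = 0.32·0.101838 + 0.27·0.064999 + 0.41·0 = 0.0501378.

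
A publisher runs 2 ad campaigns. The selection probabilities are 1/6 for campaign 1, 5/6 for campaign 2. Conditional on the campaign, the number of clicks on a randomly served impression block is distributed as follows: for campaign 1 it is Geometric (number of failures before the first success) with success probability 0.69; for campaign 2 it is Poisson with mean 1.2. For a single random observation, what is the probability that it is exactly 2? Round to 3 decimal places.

Conditional on each campaign, P(X = 2): 1: 0.066309; 2: 0.21686.
By total probability, P(X = 2) = 0.166667·0.066309 + 0.833333·0.21686 = 0.191768.

0.192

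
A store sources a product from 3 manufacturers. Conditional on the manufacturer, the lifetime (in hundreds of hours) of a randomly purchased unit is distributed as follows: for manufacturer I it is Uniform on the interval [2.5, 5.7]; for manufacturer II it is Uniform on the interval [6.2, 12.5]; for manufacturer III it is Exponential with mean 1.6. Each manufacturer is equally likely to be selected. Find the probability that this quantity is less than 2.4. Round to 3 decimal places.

Conditional on each manufacturer, P(X < 2.4): I: 0; II: 0; III: 0.77687.
By total probability, P(X < 2.4) = 0.333333·0 + 0.333333·0 + 0.333333·0.77687 = 0.258957.

0.259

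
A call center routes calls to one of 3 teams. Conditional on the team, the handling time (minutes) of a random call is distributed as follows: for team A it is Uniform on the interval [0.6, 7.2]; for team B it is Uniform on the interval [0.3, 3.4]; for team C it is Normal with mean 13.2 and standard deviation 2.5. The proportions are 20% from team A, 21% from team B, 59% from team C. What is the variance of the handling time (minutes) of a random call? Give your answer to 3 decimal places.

30.925

Per component, A: μ=3.9, E[X²]=18.84; B: μ=1.85, E[X²]=4.22333; C: μ=13.2, E[X²]=180.49.
E[X] = 0.2·3.9 + 0.21·1.85 + 0.59·13.2 = 8.9565.
E[X²] = 0.2·18.84 + 0.21·4.22333 + 0.59·180.49 = 111.144.
Var(X) = E[X²] − (E[X])² = 111.144 − 80.2189 = 30.9251.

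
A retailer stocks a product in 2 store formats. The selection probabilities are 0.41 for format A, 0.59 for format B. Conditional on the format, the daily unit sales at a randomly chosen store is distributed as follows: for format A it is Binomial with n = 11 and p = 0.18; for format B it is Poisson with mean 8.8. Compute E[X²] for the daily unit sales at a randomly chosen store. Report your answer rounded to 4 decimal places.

53.1546

For each component E[X²] = Var + (mean)², giving A: 5.544; B: 86.24.
Overall E[X²] = 0.41·5.544 + 0.59·86.24 = 53.1546.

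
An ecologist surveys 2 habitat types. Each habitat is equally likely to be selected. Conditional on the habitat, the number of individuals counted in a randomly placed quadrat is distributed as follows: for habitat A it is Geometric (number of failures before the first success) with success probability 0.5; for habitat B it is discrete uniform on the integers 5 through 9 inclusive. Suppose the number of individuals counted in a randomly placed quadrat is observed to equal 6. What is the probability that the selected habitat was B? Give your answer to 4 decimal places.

Likelihoods P(X=6 | ·): A: 0.0078125; B: 0.2.
Posterior ∝ prior × likelihood. Numerator for B: 0.5·0.2 = 0.1.
Normalizing constant: 0.5·0.0078125 + 0.5·0.2 = 0.103906.
P(B | observation) = 0.1 / 0.103906 = 0.962406.

0.9624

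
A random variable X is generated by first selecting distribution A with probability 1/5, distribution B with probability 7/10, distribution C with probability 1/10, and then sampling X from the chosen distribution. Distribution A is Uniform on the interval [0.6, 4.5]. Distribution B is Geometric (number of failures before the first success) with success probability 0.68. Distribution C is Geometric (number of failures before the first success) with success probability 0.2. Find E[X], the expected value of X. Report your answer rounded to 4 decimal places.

1.2394

Component means — A: 2.55; B: 0.470588; C: 4.
E[X] = 0.2·2.55 + 0.7·0.470588 + 0.1·4 = 1.23941.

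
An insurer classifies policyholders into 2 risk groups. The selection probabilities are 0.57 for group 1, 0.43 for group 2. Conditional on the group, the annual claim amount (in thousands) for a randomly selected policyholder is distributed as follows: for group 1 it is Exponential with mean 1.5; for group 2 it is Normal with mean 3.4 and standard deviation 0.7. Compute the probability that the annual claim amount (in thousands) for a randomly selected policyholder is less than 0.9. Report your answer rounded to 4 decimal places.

0.2573

Conditional on each group, P(X < 0.9): 1: 0.451188; 2: 0.00017752.
By total probability, P(X < 0.9) = 0.57·0.451188 + 0.43·0.00017752 = 0.257254.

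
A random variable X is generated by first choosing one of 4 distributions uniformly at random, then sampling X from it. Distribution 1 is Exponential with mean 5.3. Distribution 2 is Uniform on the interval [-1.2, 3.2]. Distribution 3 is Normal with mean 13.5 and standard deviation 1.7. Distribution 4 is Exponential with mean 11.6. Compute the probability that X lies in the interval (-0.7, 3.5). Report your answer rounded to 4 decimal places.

Conditional on each component, P(-0.7 < X < 3.5): 1: 0.483344; 2: 0.886364; 3: 2.02237e-09; 4: 0.260458.
By total probability, P(-0.7 < X < 3.5) = 0.25·0.483344 + 0.25·0.886364 + 0.25·2.02237e-09 + 0.25·0.260458 = 0.407541.

0.4075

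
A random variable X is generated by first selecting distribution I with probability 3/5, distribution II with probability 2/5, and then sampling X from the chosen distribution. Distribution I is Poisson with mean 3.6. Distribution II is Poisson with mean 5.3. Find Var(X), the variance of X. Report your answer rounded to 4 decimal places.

Per component, I: μ=3.6, E[X²]=16.56; II: μ=5.3, E[X²]=33.39.
E[X] = 0.6·3.6 + 0.4·5.3 = 4.28.
E[X²] = 0.6·16.56 + 0.4·33.39 = 23.292.
Var(X) = E[X²] − (E[X])² = 23.292 − 18.3184 = 4.9736.

4.9736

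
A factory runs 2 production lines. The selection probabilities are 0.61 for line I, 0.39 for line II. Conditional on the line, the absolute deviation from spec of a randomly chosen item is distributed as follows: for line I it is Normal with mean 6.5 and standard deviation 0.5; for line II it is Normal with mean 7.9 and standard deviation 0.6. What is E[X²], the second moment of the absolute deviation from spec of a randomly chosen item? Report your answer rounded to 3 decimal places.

50.405

For each component E[X²] = Var + (mean)², giving I: 42.5; II: 62.77.
Overall E[X²] = 0.61·42.5 + 0.39·62.77 = 50.4053.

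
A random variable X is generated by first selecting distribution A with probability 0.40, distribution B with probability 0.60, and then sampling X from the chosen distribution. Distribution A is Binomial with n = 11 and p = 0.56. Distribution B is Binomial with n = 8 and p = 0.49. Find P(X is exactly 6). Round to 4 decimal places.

0.1545

Conditional on each component, P(X = 6): A: 0.234981; B: 0.100803.
By total probability, P(X = 6) = 0.4·0.234981 + 0.6·0.100803 = 0.154475.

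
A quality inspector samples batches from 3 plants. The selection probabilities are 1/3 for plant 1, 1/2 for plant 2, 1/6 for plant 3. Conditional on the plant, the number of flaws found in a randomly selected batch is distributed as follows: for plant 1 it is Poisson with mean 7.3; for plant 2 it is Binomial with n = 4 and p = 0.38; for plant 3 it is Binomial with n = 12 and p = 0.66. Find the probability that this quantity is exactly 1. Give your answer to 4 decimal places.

0.1828

Conditional on each plant, P(X = 1): 1: 0.00493143; 2: 0.362259; 3: 5.55896e-05.
By total probability, P(X = 1) = 0.333333·0.00493143 + 0.5·0.362259 + 0.166667·5.55896e-05 = 0.182782.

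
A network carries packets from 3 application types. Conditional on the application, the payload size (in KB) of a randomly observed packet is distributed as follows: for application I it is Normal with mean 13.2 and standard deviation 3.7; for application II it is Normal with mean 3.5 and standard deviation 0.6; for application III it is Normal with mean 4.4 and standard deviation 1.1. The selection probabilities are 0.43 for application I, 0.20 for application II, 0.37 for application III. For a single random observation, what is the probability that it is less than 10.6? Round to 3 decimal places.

Conditional on each application, P(X < 10.6): I: 0.241121; II: 1; III: 1.
By total probability, P(X < 10.6) = 0.43·0.241121 + 0.2·1 + 0.37·1 = 0.673682.

0.674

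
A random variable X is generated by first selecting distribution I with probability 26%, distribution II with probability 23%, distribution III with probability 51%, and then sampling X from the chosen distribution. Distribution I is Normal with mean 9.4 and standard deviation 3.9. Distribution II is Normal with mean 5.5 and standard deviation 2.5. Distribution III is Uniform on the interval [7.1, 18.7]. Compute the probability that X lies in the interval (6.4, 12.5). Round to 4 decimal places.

Conditional on each component, P(6.4 < X < 12.5): I: 0.565778; II: 0.356868; III: 0.465517.
By total probability, P(6.4 < X < 12.5) = 0.26·0.565778 + 0.23·0.356868 + 0.51·0.465517 = 0.466596.

0.4666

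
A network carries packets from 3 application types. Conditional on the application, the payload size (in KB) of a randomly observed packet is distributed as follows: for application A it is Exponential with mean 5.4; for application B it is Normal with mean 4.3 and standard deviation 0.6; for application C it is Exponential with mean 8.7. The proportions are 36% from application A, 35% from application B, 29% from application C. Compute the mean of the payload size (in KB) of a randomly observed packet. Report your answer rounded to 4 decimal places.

5.9720

Component means — A: 5.4; B: 4.3; C: 8.7.
E[X] = 0.36·5.4 + 0.35·4.3 + 0.29·8.7 = 5.972.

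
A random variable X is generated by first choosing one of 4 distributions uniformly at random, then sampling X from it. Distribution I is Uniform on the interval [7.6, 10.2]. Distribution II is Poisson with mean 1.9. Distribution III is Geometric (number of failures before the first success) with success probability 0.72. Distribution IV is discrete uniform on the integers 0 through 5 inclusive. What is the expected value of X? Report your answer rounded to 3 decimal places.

3.422

Component means — I: 8.9; II: 1.9; III: 0.388889; IV: 2.5.
E[X] = 0.25·8.9 + 0.25·1.9 + 0.25·0.388889 + 0.25·2.5 = 3.42222.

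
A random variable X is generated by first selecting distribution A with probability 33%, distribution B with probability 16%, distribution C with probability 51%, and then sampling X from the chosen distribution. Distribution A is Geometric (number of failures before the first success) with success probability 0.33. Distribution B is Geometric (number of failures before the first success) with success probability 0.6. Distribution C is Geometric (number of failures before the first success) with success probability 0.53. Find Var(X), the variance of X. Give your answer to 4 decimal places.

Per component, A: μ=2.0303, E[X²]=10.2746; B: μ=0.666667, E[X²]=1.55556; C: μ=0.886792, E[X²]=2.45959.
E[X] = 0.33·2.0303 + 0.16·0.666667 + 0.51·0.886792 = 1.22893.
E[X²] = 0.33·10.2746 + 0.16·1.55556 + 0.51·2.45959 = 4.89389.
Var(X) = E[X²] − (E[X])² = 4.89389 − 1.51027 = 3.38362.

3.3836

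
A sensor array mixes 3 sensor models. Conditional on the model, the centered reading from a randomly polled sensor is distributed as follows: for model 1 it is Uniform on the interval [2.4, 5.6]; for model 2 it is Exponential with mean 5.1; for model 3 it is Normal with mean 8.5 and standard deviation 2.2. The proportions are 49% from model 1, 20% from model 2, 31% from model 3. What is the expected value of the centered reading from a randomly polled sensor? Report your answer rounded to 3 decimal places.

Component means — 1: 4; 2: 5.1; 3: 8.5.
E[X] = 0.49·4 + 0.2·5.1 + 0.31·8.5 = 5.615.

5.615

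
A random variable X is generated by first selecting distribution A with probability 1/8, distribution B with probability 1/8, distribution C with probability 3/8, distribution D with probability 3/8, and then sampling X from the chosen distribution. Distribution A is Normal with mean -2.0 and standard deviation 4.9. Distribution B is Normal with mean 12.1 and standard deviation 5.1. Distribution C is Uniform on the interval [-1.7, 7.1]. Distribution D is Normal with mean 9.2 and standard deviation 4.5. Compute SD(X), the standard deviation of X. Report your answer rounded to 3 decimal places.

6.063

Per component, A: μ=-2, E[X²]=28.01; B: μ=12.1, E[X²]=172.42; C: μ=2.7, E[X²]=13.7433; D: μ=9.2, E[X²]=104.89.
E[X] = 0.125·-2 + 0.125·12.1 + 0.375·2.7 + 0.375·9.2 = 5.725.
E[X²] = 0.125·28.01 + 0.125·172.42 + 0.375·13.7433 + 0.375·104.89 = 69.5412.
Var(X) = E[X²] − (E[X])² = 69.5412 − 32.7756 = 36.7656.
SD(X) = √36.7656 = 6.06347.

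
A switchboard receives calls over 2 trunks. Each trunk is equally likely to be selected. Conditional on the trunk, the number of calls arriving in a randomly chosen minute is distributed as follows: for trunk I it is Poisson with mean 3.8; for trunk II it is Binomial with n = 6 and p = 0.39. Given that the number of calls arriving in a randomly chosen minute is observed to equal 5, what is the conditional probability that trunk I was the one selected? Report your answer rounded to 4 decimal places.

Likelihoods P(X=5 | ·): I: 0.147713; II: 0.0330221.
Posterior ∝ prior × likelihood. Numerator for I: 0.5·0.147713 = 0.0738563.
Normalizing constant: 0.5·0.147713 + 0.5·0.0330221 = 0.0903674.
P(I | observation) = 0.0738563 / 0.0903674 = 0.81729.

0.8173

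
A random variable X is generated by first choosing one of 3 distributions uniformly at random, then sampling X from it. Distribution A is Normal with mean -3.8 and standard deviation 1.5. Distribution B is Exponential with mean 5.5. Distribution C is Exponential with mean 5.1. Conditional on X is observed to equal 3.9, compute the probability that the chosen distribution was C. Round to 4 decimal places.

Likelihoods f(3.9 | ·): A: 5.04368e-07; B: 0.0894712; C: 0.0912688.
Posterior ∝ prior × likelihood. Numerator for C: 0.333333·0.0912688 = 0.0304229.
Normalizing constant: 0.333333·5.04368e-07 + 0.333333·0.0894712 + 0.333333·0.0912688 = 0.0602468.
P(C | observation) = 0.0304229 / 0.0602468 = 0.504972.

0.5050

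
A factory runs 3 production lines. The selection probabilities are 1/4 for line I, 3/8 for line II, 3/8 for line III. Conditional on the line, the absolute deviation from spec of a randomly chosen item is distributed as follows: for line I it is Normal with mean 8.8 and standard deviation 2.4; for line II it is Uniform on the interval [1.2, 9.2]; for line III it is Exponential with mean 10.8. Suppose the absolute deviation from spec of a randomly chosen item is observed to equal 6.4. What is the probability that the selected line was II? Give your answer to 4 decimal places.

0.5135

Likelihoods f(6.4 | ·): I: 0.100821; II: 0.125; III: 0.0511937.
Posterior ∝ prior × likelihood. Numerator for II: 0.375·0.125 = 0.046875.
Normalizing constant: 0.25·0.100821 + 0.375·0.125 + 0.375·0.0511937 = 0.0912779.
P(II | observation) = 0.046875 / 0.0912779 = 0.513541.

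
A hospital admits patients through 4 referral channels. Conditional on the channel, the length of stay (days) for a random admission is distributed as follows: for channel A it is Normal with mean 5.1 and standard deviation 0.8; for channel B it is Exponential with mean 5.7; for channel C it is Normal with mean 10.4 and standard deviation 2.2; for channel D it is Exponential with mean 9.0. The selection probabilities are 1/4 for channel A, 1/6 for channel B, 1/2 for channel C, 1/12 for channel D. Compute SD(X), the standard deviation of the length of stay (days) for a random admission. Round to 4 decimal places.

4.5455

Per component, A: μ=5.1, E[X²]=26.65; B: μ=5.7, E[X²]=64.98; C: μ=10.4, E[X²]=113; D: μ=9, E[X²]=162.
E[X] = 0.25·5.1 + 0.166667·5.7 + 0.5·10.4 + 0.0833333·9 = 8.175.
E[X²] = 0.25·26.65 + 0.166667·64.98 + 0.5·113 + 0.0833333·162 = 87.4925.
Var(X) = E[X²] − (E[X])² = 87.4925 − 66.8306 = 20.6619.
SD(X) = √20.6619 = 4.54553.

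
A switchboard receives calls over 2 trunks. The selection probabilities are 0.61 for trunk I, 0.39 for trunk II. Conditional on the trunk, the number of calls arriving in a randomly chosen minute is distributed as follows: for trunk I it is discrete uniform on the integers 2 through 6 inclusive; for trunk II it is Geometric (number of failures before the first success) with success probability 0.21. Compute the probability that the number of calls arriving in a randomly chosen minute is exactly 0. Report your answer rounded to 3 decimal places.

Conditional on each trunk, P(X = 0): I: 0; II: 0.21.
By total probability, P(X = 0) = 0.61·0 + 0.39·0.21 = 0.0819.

0.082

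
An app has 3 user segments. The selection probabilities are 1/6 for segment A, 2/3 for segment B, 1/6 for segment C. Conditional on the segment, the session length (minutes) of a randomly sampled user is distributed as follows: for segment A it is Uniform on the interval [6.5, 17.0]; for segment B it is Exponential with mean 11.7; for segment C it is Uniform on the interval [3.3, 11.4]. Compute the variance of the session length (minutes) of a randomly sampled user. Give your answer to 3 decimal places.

96.343

Per component, A: μ=11.75, E[X²]=147.25; B: μ=11.7, E[X²]=273.78; C: μ=7.35, E[X²]=59.49.
E[X] = 0.166667·11.75 + 0.666667·11.7 + 0.166667·7.35 = 10.9833.
E[X²] = 0.166667·147.25 + 0.666667·273.78 + 0.166667·59.49 = 216.977.
Var(X) = E[X²] − (E[X])² = 216.977 − 120.634 = 96.3431.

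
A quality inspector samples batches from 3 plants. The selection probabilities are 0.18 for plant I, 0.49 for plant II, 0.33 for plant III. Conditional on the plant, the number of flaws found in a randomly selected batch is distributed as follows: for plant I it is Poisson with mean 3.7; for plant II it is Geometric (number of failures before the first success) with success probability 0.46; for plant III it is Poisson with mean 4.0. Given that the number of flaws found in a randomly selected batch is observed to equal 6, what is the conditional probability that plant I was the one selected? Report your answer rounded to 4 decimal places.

0.2840

Likelihoods P(X=6 | ·): I: 0.0881025; II: 0.0114057; III: 0.104196.
Posterior ∝ prior × likelihood. Numerator for I: 0.18·0.0881025 = 0.0158585.
Normalizing constant: 0.18·0.0881025 + 0.49·0.0114057 + 0.33·0.104196 = 0.0558318.
P(I | observation) = 0.0158585 / 0.0558318 = 0.28404.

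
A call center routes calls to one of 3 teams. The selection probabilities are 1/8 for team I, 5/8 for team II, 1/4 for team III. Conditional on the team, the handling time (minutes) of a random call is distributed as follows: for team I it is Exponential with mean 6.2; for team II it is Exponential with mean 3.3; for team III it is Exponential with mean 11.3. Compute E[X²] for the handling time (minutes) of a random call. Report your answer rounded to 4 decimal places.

For each component E[X²] = Var + (mean)², giving I: 76.88; II: 21.78; III: 255.38.
Overall E[X²] = 0.125·76.88 + 0.625·21.78 + 0.25·255.38 = 87.0675.

87.0675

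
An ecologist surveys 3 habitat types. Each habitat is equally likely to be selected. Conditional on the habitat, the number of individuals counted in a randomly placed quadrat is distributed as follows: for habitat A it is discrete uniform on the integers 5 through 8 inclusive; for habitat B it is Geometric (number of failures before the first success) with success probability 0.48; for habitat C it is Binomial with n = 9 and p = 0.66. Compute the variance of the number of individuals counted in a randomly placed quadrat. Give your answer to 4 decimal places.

7.7579

Per component, A: μ=6.5, E[X²]=43.5; B: μ=1.08333, E[X²]=3.43056; C: μ=5.94, E[X²]=37.3032.
E[X] = 0.333333·6.5 + 0.333333·1.08333 + 0.333333·5.94 = 4.50778.
E[X²] = 0.333333·43.5 + 0.333333·3.43056 + 0.333333·37.3032 = 28.0779.
Var(X) = E[X²] − (E[X])² = 28.0779 − 20.3201 = 7.75786.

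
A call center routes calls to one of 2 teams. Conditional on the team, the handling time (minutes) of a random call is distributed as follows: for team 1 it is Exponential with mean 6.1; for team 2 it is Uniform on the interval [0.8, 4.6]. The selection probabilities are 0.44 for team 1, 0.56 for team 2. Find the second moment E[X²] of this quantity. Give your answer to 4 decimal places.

37.5011

For each component E[X²] = Var + (mean)², giving 1: 74.42; 2: 8.49333.
Overall E[X²] = 0.44·74.42 + 0.56·8.49333 = 37.5011.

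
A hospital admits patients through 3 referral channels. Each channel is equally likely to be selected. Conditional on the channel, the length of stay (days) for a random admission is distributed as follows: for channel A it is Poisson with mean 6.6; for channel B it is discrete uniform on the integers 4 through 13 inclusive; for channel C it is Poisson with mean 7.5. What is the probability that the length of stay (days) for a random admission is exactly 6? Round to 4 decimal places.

Conditional on each channel, P(X = 6): A: 0.156166; B: 0.1; C: 0.136718.
By total probability, P(X = 6) = 0.333333·0.156166 + 0.333333·0.1 + 0.333333·0.136718 = 0.130962.

0.1310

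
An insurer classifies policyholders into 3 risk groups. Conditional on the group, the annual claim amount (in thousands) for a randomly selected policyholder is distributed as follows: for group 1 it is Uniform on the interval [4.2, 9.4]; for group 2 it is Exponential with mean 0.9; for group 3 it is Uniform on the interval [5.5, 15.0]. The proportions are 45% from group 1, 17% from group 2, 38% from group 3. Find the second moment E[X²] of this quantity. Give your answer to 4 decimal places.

For each component E[X²] = Var + (mean)², giving 1: 48.4933; 2: 1.62; 3: 112.583.
Overall E[X²] = 0.45·48.4933 + 0.17·1.62 + 0.38·112.583 = 64.8791.

64.8791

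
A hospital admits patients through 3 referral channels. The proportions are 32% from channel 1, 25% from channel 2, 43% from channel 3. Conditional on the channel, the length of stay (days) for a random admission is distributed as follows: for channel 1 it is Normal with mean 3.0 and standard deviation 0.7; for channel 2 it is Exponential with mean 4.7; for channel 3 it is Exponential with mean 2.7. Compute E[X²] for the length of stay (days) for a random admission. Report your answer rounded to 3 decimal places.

For each component E[X²] = Var + (mean)², giving 1: 9.49; 2: 44.18; 3: 14.58.
Overall E[X²] = 0.32·9.49 + 0.25·44.18 + 0.43·14.58 = 20.3512.

20.351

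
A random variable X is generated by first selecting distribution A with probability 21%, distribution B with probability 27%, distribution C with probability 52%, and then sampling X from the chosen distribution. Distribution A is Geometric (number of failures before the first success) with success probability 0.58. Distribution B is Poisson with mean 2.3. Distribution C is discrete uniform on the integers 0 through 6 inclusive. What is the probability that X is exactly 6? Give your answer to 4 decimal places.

0.0805

Conditional on each component, P(X = 6): A: 0.00318364; B: 0.0206138; C: 0.142857.
By total probability, P(X = 6) = 0.21·0.00318364 + 0.27·0.0206138 + 0.52·0.142857 = 0.08052.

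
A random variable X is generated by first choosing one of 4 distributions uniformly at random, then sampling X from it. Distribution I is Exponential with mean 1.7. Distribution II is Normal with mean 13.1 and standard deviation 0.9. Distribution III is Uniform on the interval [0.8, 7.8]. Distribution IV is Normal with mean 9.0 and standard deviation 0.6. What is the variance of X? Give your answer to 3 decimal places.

21.183

Per component, I: μ=1.7, E[X²]=5.78; II: μ=13.1, E[X²]=172.42; III: μ=4.3, E[X²]=22.5733; IV: μ=9, E[X²]=81.36.
E[X] = 0.25·1.7 + 0.25·13.1 + 0.25·4.3 + 0.25·9 = 7.025.
E[X²] = 0.25·5.78 + 0.25·172.42 + 0.25·22.5733 + 0.25·81.36 = 70.5333.
Var(X) = E[X²] − (E[X])² = 70.5333 − 49.3506 = 21.1827.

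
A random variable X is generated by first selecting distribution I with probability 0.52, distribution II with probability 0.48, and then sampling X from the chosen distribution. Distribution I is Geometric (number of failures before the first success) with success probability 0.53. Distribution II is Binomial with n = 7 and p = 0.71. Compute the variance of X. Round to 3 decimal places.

Per component, I: μ=0.886792, E[X²]=2.45959; II: μ=4.97, E[X²]=26.1422.
E[X] = 0.52·0.886792 + 0.48·4.97 = 2.84673.
E[X²] = 0.52·2.45959 + 0.48·26.1422 = 13.8272.
Var(X) = E[X²] − (E[X])² = 13.8272 − 8.10388 = 5.72336.

5.723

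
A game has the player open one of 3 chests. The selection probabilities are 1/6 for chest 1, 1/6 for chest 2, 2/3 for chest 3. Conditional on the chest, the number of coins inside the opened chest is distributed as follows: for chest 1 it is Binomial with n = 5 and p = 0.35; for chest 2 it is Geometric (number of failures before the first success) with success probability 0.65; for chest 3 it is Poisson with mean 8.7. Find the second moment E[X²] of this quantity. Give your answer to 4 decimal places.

For each component E[X²] = Var + (mean)², giving 1: 4.2; 2: 1.11834; 3: 84.39.
Overall E[X²] = 0.166667·4.2 + 0.166667·1.11834 + 0.666667·84.39 = 57.1464.

57.1464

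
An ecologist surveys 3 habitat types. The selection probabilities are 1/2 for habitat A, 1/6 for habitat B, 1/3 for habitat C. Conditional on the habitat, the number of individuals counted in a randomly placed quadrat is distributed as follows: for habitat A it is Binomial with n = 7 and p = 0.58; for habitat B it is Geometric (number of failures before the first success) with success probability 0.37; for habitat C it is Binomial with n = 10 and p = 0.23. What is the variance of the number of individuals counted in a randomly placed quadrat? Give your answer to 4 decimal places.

3.2091

Per component, A: μ=4.06, E[X²]=18.1888; B: μ=1.7027, E[X²]=7.5011; C: μ=2.3, E[X²]=7.061.
E[X] = 0.5·4.06 + 0.166667·1.7027 + 0.333333·2.3 = 3.08045.
E[X²] = 0.5·18.1888 + 0.166667·7.5011 + 0.333333·7.061 = 12.6982.
Var(X) = E[X²] − (E[X])² = 12.6982 − 9.48917 = 3.20907.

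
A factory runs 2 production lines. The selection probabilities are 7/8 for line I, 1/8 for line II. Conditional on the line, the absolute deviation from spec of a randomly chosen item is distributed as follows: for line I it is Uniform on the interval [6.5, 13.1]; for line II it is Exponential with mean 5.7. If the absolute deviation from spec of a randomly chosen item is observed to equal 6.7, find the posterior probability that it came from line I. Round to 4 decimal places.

Likelihoods f(6.7 | ·): I: 0.151515; II: 0.054155.
Posterior ∝ prior × likelihood. Numerator for I: 0.875·0.151515 = 0.132576.
Normalizing constant: 0.875·0.151515 + 0.125·0.054155 = 0.139345.
P(I | observation) = 0.132576 / 0.139345 = 0.95142.

0.9514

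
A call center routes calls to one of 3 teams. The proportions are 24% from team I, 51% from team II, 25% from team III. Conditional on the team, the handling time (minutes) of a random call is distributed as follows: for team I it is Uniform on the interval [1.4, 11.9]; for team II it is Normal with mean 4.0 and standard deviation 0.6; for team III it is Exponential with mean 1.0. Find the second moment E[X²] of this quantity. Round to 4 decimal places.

For each component E[X²] = Var + (mean)², giving I: 53.41; II: 16.36; III: 2.
Overall E[X²] = 0.24·53.41 + 0.51·16.36 + 0.25·2 = 21.662.

21.6620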